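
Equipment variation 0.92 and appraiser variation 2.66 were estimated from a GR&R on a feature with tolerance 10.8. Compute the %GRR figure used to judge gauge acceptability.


GRR = sqrt(EV^2 + AV^2) = sqrt(0.92^2 + 2.66^2) = 2.8146048
%GRR = GRR / tol * 100 = 2.8146048 / 10.8 * 100
%GRR = 26.0612

26.0612


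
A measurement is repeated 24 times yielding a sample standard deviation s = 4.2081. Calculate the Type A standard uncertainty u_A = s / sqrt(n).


u_A = s / sqrt(n)
u_A = 4.2081 / sqrt(24)
u_A = 4.2081 / 4.8989795
u_A = 0.8590

0.8590


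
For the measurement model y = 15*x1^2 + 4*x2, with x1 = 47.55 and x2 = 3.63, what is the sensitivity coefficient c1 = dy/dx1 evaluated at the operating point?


y = 15*x1^2 + 4*x2
dy/dx1 = 2*15*x1
Evaluate at x1 = 47.55: c1 = 30 * 47.55
c1 = 1426.5000

1426.5000


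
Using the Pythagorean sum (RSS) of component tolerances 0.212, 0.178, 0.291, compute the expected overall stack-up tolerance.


RSS = sqrt(0.212^2 + 0.178^2 + 0.291^2)
= sqrt(0.161309)
= 0.4016

0.4016


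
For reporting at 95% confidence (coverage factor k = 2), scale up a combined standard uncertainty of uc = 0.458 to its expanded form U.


U = k * uc
U = 2 * 0.458
U = 0.9160

0.9160


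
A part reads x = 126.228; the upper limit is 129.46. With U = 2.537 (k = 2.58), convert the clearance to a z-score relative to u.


u = U / k = 2.537 / 2.58 = 0.98333333
margin = |USL - x| = |129.46 - 126.228| = 3.232
z = margin / u = 3.232 / 0.98333333
z = 3.2868

3.2868


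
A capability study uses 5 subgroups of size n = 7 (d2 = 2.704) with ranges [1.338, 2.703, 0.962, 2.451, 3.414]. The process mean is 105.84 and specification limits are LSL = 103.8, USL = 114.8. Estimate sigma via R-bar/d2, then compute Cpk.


R_bar = (1.338 + 2.703 + 0.962 + 2.451 + 3.414) / 5 = 2.1736
sigma = R_bar / d2 = 2.1736 / 2.704 = 0.80384615
Cp = (USL - LSL)/(6*sigma) = (114.8 - 103.8)/(6*0.80384615) = 2.2807
Cpu = (114.8 - 105.84)/(3*0.80384615) = 3.7155
Cpl = (105.84 - 103.8)/(3*0.80384615) = 0.8459
Cpk = min(Cpu, Cpl) = 0.8459

0.8459


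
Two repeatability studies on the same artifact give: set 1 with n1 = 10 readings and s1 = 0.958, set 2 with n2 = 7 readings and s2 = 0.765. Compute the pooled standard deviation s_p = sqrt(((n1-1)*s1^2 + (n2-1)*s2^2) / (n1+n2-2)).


s_p = sqrt(((n1-1)*s1^2 + (n2-1)*s2^2) / (n1+n2-2))
numerator = (10-1)*0.958^2 + (7-1)*0.765^2 = 8.259876 + 3.51135 = 11.771226
denominator = 10 + 7 - 2 = 15
s_p^2 = 11.771226 / 15 = 0.7847484
s_p = sqrt(0.7847484) = 0.8859

0.8859


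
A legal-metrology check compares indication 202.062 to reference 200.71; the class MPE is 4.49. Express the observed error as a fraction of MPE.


e = indication - reference = 202.062 - 200.71 = 1.3520
|e| = 1.3520
ratio = |e| / MPE = 1.3520 / 4.49
ratio = 0.3011

0.3011


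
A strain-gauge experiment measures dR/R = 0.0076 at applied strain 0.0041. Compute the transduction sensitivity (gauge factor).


GF = (dR/R) / epsilon
= 0.0076 / 0.0041
= 1.8537

1.8537


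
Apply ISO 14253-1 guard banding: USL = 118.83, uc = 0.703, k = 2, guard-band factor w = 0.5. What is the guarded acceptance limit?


U = k * uc = 2 * 0.703 = 1.406
guard band g = w * U = 0.5 * 1.406 = 0.703
AL = USL - g = 118.83 - 0.703
AL = 118.1270

118.1270


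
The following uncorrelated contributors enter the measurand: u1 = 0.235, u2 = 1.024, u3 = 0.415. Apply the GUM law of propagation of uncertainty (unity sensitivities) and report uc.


uc = sqrt(0.235^2 + 1.024^2 + 0.415^2)
uc = sqrt(1.276026)
uc = 1.1296

1.1296


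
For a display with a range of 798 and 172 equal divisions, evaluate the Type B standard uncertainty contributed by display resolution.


resolution = range / divisions
resolution = 798 / 172 = 4.6395349
u_res = resolution / (2*sqrt(3))
u_res = 4.6395349 / 3.4641016
u_res = 1.3393

1.3393


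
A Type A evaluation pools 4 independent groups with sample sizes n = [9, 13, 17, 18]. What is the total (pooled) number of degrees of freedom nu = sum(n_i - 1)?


nu = sum_i (n_i - 1)
nu = ((9 - 1) + (13 - 1) + (17 - 1) + (18 - 1))
nu = 8 + 12 + 16 + 17
nu = 53

53


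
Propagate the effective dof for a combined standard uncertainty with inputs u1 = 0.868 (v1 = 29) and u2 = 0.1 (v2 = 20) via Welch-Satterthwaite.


uc = sqrt(u1^2 + u2^2) = sqrt(0.868^2 + 0.1^2) = 0.87374138
v_eff = uc^4 / (u1^4/v1 + u2^4/v2)
= 0.87374138^4 / (0.868^4/29 + 0.1^4/20)
= 0.5828162 / 0.019579059
v_eff = 29.7673

29.7673


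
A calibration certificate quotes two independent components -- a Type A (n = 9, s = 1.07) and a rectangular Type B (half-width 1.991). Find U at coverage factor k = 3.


u_A = s / sqrt(n) = 1.07 / sqrt(9) = 0.35666667
u_B = half_width / sqrt(3) = 1.991 / sqrt(3) = 1.1495044
uc = sqrt(u_A^2 + u_B^2) = sqrt(0.35666667^2 + 1.1495044^2) = 1.2035662
U = k * uc = 3 * 1.2035662
U = 3.6107

3.6107


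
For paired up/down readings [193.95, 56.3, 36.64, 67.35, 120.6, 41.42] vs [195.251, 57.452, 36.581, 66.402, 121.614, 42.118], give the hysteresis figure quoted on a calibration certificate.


|193.95 - 195.251| = 1.3010
|56.3 - 57.452| = 1.1520
|36.64 - 36.581| = 0.0590
|67.35 - 66.402| = 0.9480
|120.6 - 121.614| = 1.0140
|41.42 - 42.118| = 0.6980
hysteresis = max(diffs) = 1.3010

1.3010


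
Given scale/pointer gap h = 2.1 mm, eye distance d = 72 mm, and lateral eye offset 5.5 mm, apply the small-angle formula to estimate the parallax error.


error = h * offset / d
= 2.1 * 5.5 / 72
= 0.1604

0.1604


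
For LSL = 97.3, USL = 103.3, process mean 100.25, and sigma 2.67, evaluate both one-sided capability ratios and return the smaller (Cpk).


Cpu = (USL - mean) / (3*sigma) = (103.3 - 100.25) / (3*2.67) = 0.3808
Cpl = (mean - LSL) / (3*sigma) = (100.25 - 97.3) / (3*2.67) = 0.3683
Cpk = min(Cpu, Cpl) = 0.3683

0.3683


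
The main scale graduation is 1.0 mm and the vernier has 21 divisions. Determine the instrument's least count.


LC = MSD / n_div
= 1.0 / 21
= 0.0476

0.0476


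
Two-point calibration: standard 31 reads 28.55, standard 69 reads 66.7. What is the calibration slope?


slope = (y2 - y1) / (x2 - x1)
= (66.7 - 28.55) / (69 - 31)
= 38.1500 / 38
= 1.0039

1.0039


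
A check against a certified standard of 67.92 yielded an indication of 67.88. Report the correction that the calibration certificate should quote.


Correction = standard - reading
= 67.92 - 67.88
= 0.0400

0.0400


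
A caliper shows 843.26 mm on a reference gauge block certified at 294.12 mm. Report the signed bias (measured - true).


Systematic error = measured - true
= 843.26 - 294.12
= 549.1400

549.1400


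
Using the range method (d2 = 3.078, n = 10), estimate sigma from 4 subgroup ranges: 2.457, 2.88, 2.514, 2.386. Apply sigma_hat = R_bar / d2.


R_bar = (2.457 + 2.88 + 2.514 + 2.386) / 4
R_bar = 10.237 / 4 = 2.55925
sigma_hat = R_bar / d2 = 2.55925 / 3.078 = 0.8315

0.8315


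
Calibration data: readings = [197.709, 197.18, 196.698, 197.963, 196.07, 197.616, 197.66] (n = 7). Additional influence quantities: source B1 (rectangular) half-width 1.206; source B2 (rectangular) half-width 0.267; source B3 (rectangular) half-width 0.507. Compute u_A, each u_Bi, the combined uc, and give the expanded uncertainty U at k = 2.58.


mean = (197.709 + 197.18 + 196.698 + 197.963 + 196.07 + 197.616 + 197.66) / 7 = 197.2708571
s = sqrt(sum((x - mean)^2)/(n-1)) = 0.67330836
u_A = s / sqrt(n) = 0.67330836 / sqrt(7) = 0.25448664
u_B1 = 1.206 / sqrt(3) = 0.69628442
u_B2 = 0.267 / sqrt(3) = 0.15415252
u_B3 = 0.507 / sqrt(3) = 0.29271659
uc = sqrt(0.25448664^2 + 0.69628442^2 + 0.15415252^2 + 0.29271659^2) = 0.81180136
U = k * uc = 2.58 * 0.81180136
U = 2.0944

2.0944


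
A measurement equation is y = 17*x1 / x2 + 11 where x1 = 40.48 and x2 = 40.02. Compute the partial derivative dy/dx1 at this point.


y = 17*x1 / x2 + 11
dy/dx1 = 17/x2
Evaluate at x2 = 40.02: c1 = 17 / 40.02
c1 = 0.4248

0.4248


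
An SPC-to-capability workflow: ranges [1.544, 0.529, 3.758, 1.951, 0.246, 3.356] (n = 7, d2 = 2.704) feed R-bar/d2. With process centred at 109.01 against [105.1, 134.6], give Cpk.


R_bar = (1.544 + 0.529 + 3.758 + 1.951 + 0.246 + 3.356) / 6 = 1.8973333
sigma = R_bar / d2 = 1.8973333 / 2.704 = 0.70167652
Cp = (USL - LSL)/(6*sigma) = (134.6 - 105.1)/(6*0.70167652) = 7.0070
Cpu = (134.6 - 109.01)/(3*0.70167652) = 12.1566
Cpl = (109.01 - 105.1)/(3*0.70167652) = 1.8575
Cpk = min(Cpu, Cpl) = 1.8575

1.8575


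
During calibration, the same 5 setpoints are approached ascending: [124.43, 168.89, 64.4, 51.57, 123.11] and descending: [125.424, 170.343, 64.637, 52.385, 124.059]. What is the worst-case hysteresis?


|124.43 - 125.424| = 0.9940
|168.89 - 170.343| = 1.4530
|64.4 - 64.637| = 0.2370
|51.57 - 52.385| = 0.8150
|123.11 - 124.059| = 0.9490
hysteresis = max(diffs) = 1.4530

1.4530


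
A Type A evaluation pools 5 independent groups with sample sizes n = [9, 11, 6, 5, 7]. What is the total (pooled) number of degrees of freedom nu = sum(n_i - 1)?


nu = sum_i (n_i - 1)
nu = ((9 - 1) + (11 - 1) + (6 - 1) + (5 - 1) + (7 - 1))
nu = 8 + 10 + 5 + 4 + 6
nu = 33

33


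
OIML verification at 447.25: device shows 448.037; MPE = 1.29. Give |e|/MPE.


e = indication - reference = 448.037 - 447.25 = 0.7870
|e| = 0.7870
ratio = |e| / MPE = 0.7870 / 1.29
ratio = 0.6101

0.6101


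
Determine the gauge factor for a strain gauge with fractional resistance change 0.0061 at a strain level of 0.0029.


GF = (dR/R) / epsilon
= 0.0061 / 0.0029
= 2.1034

2.1034


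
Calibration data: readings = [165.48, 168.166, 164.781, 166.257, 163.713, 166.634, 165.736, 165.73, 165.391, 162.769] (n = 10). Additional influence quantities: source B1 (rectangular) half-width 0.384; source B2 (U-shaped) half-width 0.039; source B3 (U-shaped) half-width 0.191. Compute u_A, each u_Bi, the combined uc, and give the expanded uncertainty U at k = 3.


mean = (165.48 + 168.166 + 164.781 + 166.257 + 163.713 + 166.634 + 165.736 + 165.73 + 165.391 + 162.769) / 10 = 165.4657
s = sqrt(sum((x - mean)^2)/(n-1)) = 1.4997912
u_A = s / sqrt(n) = 1.4997912 / sqrt(10) = 0.47427562
u_B1 = 0.384 / sqrt(3) = 0.2217025
u_B2 = 0.039 / sqrt(2) = 0.027577164
u_B3 = 0.191 / sqrt(2) = 0.1350574
uc = sqrt(0.47427562^2 + 0.2217025^2 + 0.027577164^2 + 0.1350574^2) = 0.54137821
U = k * uc = 3 * 0.54137821
U = 1.6241

1.6241


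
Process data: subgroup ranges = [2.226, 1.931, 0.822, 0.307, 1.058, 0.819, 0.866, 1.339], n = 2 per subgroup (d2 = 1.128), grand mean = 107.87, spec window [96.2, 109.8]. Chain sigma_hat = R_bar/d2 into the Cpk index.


R_bar = (2.226 + 1.931 + 0.822 + 0.307 + 1.058 + 0.819 + 0.866 + 1.339) / 8 = 1.171
sigma = R_bar / d2 = 1.171 / 1.128 = 1.0381206
Cp = (USL - LSL)/(6*sigma) = (109.8 - 96.2)/(6*1.0381206) = 2.1834
Cpu = (109.8 - 107.87)/(3*1.0381206) = 0.6197
Cpl = (107.87 - 96.2)/(3*1.0381206) = 3.7472
Cpk = min(Cpu, Cpl) = 0.6197

0.6197


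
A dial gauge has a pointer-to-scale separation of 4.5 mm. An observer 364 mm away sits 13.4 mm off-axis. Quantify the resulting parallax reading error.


error = h * offset / d
= 4.5 * 13.4 / 364
= 0.1657

0.1657


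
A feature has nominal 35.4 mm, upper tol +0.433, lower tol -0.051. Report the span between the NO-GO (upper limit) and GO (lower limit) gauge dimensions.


GO = nominal - lower_tol (smallest hole = maximum material condition)
GO = 35.4 - 0.051 = 35.349
NO-GO = nominal + upper_tol (largest hole = least material condition)
NO-GO = 35.4 + 0.433 = 35.833
spread = NO-GO - GO = 35.833 - 35.349 = 0.4840

0.4840


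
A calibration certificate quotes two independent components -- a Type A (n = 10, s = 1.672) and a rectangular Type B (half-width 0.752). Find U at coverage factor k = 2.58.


u_A = s / sqrt(n) = 1.672 / sqrt(10) = 0.52873282
u_B = half_width / sqrt(3) = 0.752 / sqrt(3) = 0.4341674
uc = sqrt(u_A^2 + u_B^2) = sqrt(0.52873282^2 + 0.4341674^2) = 0.68414891
U = k * uc = 2.58 * 0.68414891
U = 1.7651

1.7651


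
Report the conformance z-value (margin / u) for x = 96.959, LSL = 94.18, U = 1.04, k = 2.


u = U / k = 1.04 / 2 = 0.52
margin = |LSL - x| = |94.18 - 96.959| = 2.779
z = margin / u = 2.779 / 0.52
z = 5.3442

5.3442


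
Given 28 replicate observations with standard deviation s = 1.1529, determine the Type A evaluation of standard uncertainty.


u_A = s / sqrt(n)
u_A = 1.1529 / sqrt(28)
u_A = 1.1529 / 5.2915026
u_A = 0.2179

0.2179


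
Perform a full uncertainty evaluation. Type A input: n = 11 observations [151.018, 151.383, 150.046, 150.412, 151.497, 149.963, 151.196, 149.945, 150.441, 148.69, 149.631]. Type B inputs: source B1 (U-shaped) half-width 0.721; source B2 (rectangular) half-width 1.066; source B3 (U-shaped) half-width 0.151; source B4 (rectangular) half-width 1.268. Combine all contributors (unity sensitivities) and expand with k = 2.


mean = (151.018 + 151.383 + 150.046 + 150.412 + 151.497 + 149.963 + 151.196 + 149.945 + 150.441 + 148.69 + 149.631) / 11 = 150.3838182
s = sqrt(sum((x - mean)^2)/(n-1)) = 0.84987962
u_A = s / sqrt(n) = 0.84987962 / sqrt(11) = 0.25624835
u_B1 = 0.721 / sqrt(2) = 0.50982399
u_B2 = 1.066 / sqrt(3) = 0.61545539
u_B3 = 0.151 / sqrt(2) = 0.10677312
u_B4 = 1.268 / sqrt(3) = 0.73208014
uc = sqrt(0.25624835^2 + 0.50982399^2 + 0.61545539^2 + 0.10677312^2 + 0.73208014^2) = 1.1187989
U = k * uc = 2 * 1.1187989
U = 2.2376

2.2376


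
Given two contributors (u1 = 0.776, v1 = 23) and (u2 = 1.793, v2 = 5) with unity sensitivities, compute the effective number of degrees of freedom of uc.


uc = sqrt(u1^2 + u2^2) = sqrt(0.776^2 + 1.793^2) = 1.9537208
v_eff = uc^4 / (u1^4/v1 + u2^4/v2)
= 1.9537208^4 / (0.776^4/23 + 1.793^4/5)
= 14.56968 / 2.0828167
v_eff = 6.9952

6.9952


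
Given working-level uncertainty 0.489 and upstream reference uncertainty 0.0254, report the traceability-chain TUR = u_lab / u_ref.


TUR = u_lab / u_ref
= 0.489 / 0.0254
= 19.2520

19.2520


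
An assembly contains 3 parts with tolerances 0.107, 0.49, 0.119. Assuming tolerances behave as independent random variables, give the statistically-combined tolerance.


RSS = sqrt(0.107^2 + 0.49^2 + 0.119^2)
= sqrt(0.26571)
= 0.5155

0.5155


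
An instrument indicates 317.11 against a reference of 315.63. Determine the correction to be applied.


Correction = standard - reading
= 315.63 - 317.11
= -1.4800

-1.4800


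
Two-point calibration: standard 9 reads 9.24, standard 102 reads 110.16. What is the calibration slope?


slope = (y2 - y1) / (x2 - x1)
= (110.16 - 9.24) / (102 - 9)
= 100.9200 / 93
= 1.0852

1.0852


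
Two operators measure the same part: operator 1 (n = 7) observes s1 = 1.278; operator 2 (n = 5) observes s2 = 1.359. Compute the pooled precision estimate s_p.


s_p = sqrt(((n1-1)*s1^2 + (n2-1)*s2^2) / (n1+n2-2))
numerator = (7-1)*1.278^2 + (5-1)*1.359^2 = 9.799704 + 7.387524 = 17.187228
denominator = 7 + 5 - 2 = 10
s_p^2 = 17.187228 / 10 = 1.7187228
s_p = sqrt(1.7187228) = 1.3110

1.3110


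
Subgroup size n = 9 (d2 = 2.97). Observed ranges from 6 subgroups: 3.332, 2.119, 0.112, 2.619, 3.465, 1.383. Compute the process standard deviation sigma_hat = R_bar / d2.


R_bar = (3.332 + 2.119 + 0.112 + 2.619 + 3.465 + 1.383) / 6
R_bar = 13.03 / 6 = 2.1716667
sigma_hat = R_bar / d2 = 2.1716667 / 2.97 = 0.7312

0.7312


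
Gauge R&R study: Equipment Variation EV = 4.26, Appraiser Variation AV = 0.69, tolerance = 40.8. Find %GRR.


GRR = sqrt(EV^2 + AV^2) = sqrt(4.26^2 + 0.69^2) = 4.3155185
%GRR = GRR / tol * 100 = 4.3155185 / 40.8 * 100
%GRR = 10.5773

10.5773


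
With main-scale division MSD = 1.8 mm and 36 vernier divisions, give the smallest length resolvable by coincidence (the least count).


LC = MSD / n_div
= 1.8 / 36
= 0.0500

0.0500


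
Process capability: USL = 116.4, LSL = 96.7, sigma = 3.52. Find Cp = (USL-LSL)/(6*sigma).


Cp = (USL - LSL) / (6 * sigma)
= (116.4 - 96.7) / (6 * 3.52)
= 19.7000 / 21.1200
= 0.9328

0.9328


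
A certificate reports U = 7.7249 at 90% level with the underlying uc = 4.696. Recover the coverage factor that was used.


k = U / uc
k = 7.7249 / 4.696
k = 1.645

1.645


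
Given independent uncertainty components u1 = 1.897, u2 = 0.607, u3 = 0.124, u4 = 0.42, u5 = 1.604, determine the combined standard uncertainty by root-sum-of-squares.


uc = sqrt(1.897^2 + 0.607^2 + 0.124^2 + 0.42^2 + 1.604^2)
uc = sqrt(6.73165)
uc = 2.5945

2.5945


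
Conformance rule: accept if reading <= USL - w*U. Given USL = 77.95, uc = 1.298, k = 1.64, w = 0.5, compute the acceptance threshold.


U = k * uc = 1.64 * 1.298 = 2.12872
guard band g = w * U = 0.5 * 2.12872 = 1.06436
AL = USL - g = 77.95 - 1.06436
AL = 76.8856

76.8856


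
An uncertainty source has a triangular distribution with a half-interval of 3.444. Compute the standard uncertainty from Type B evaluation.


u_B = half_width / sqrt(6)
u_B = 3.444 / 2.4494897
u_B = 1.4060

1.4060


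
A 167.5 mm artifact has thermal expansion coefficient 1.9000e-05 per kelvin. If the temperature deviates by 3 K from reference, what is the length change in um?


dL = L * alpha * dT
= 167.5 * 1.9000e-05 * 3
= 0.0095475 mm
dL_um = 0.0095475 * 1000 = 9.5475 um

9.5475


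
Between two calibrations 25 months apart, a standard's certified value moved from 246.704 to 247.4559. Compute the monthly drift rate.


rate = (v2 - v1) / months
= (247.4559 - 246.704) / 25
= 0.7519 / 25
= 0.0301

0.0301


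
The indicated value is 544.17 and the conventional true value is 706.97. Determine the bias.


Systematic error = measured - true
= 544.17 - 706.97
= -162.8000

-162.8000


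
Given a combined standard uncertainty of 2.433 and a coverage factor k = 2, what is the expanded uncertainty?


U = k * uc
U = 2 * 2.433
U = 4.8660

4.8660


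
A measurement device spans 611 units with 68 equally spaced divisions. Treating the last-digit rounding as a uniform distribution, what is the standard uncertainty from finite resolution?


resolution = range / divisions
resolution = 611 / 68 = 8.9852941
u_res = resolution / (2*sqrt(3))
u_res = 8.9852941 / 3.4641016
u_res = 2.5938

2.5938


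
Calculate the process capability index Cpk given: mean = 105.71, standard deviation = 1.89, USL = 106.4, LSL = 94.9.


Cpu = (USL - mean) / (3*sigma) = (106.4 - 105.71) / (3*1.89) = 0.1217
Cpl = (mean - LSL) / (3*sigma) = (105.71 - 94.9) / (3*1.89) = 1.9065
Cpk = min(Cpu, Cpl) = 0.1217

0.1217


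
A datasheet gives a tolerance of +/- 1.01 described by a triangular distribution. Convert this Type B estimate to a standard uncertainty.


u_B = half_width / sqrt(6)
u_B = 1.01 / 2.4494897
u_B = 0.4123

0.4123


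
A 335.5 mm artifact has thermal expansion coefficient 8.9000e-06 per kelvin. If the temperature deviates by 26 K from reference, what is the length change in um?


dL = L * alpha * dT
= 335.5 * 8.9000e-06 * 26
= 0.0776347 mm
dL_um = 0.0776347 * 1000 = 77.6347 um

77.6347


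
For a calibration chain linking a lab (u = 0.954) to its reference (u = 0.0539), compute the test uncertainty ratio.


TUR = u_lab / u_ref
= 0.954 / 0.0539
= 17.6994

17.6994


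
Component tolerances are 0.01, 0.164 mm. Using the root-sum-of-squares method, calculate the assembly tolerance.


RSS = sqrt(0.01^2 + 0.164^2)
= sqrt(0.026996)
= 0.1643

0.1643


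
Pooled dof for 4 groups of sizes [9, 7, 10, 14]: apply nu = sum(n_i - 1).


nu = sum_i (n_i - 1)
nu = ((9 - 1) + (7 - 1) + (10 - 1) + (14 - 1))
nu = 8 + 6 + 9 + 13
nu = 36

36


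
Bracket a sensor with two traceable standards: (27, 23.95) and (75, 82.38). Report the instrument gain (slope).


slope = (y2 - y1) / (x2 - x1)
= (82.38 - 23.95) / (75 - 27)
= 58.4300 / 48
= 1.2173

1.2173


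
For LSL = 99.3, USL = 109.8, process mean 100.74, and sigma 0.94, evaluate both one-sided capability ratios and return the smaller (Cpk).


Cpu = (USL - mean) / (3*sigma) = (109.8 - 100.74) / (3*0.94) = 3.2128
Cpl = (mean - LSL) / (3*sigma) = (100.74 - 99.3) / (3*0.94) = 0.5106
Cpk = min(Cpu, Cpl) = 0.5106

0.5106


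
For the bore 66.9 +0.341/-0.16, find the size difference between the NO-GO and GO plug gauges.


GO = nominal - lower_tol (smallest hole = maximum material condition)
GO = 66.9 - 0.16 = 66.74
NO-GO = nominal + upper_tol (largest hole = least material condition)
NO-GO = 66.9 + 0.341 = 67.241
spread = NO-GO - GO = 67.241 - 66.74 = 0.5010

0.5010


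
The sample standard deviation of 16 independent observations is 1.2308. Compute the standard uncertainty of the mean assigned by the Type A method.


u_A = s / sqrt(n)
u_A = 1.2308 / sqrt(16)
u_A = 1.2308 / 4
u_A = 0.3077

0.3077


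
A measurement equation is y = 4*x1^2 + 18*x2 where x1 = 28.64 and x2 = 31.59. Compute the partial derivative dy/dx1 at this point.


y = 4*x1^2 + 18*x2
dy/dx1 = 2*4*x1
Evaluate at x1 = 28.64: c1 = 8 * 28.64
c1 = 229.1200

229.1200


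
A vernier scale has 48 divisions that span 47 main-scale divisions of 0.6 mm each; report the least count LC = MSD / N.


LC = MSD / n_div
= 0.6 / 48
= 0.0125

0.0125


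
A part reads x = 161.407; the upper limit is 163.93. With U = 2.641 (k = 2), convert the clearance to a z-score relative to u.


u = U / k = 2.641 / 2 = 1.3205
margin = |USL - x| = |163.93 - 161.407| = 2.523
z = margin / u = 2.523 / 1.3205
z = 1.9106

1.9106


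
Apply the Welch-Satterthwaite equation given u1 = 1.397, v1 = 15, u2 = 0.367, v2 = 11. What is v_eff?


uc = sqrt(u1^2 + u2^2) = sqrt(1.397^2 + 0.367^2) = 1.4444023
v_eff = uc^4 / (u1^4/v1 + u2^4/v2)
= 1.4444023^4 / (1.397^4/15 + 0.367^4/11)
= 4.3526394 / 0.25556771
v_eff = 17.0313

17.0313


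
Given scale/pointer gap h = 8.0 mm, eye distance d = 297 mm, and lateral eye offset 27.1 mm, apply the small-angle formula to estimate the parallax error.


error = h * offset / d
= 8.0 * 27.1 / 297
= 0.7300

0.7300


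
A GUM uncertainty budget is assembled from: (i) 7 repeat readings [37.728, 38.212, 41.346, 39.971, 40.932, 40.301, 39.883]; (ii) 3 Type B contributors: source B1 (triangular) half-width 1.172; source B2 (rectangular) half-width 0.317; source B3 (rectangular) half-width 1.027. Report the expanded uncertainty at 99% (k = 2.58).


mean = (37.728 + 38.212 + 41.346 + 39.971 + 40.932 + 40.301 + 39.883) / 7 = 39.76757143
s = sqrt(sum((x - mean)^2)/(n-1)) = 1.3395421
u_A = s / sqrt(n) = 1.3395421 / sqrt(7) = 0.50629932
u_B1 = 1.172 / sqrt(6) = 0.478467
u_B2 = 0.317 / sqrt(3) = 0.18302004
u_B3 = 1.027 / sqrt(3) = 0.59293873
uc = sqrt(0.50629932^2 + 0.478467^2 + 0.18302004^2 + 0.59293873^2) = 0.9329214
U = k * uc = 2.58 * 0.9329214
U = 2.4069

2.4069


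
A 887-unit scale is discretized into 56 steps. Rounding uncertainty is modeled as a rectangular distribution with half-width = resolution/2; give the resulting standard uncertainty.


resolution = range / divisions
resolution = 887 / 56 = 15.839286
u_res = resolution / (2*sqrt(3))
u_res = 15.839286 / 3.4641016
u_res = 4.5724

4.5724


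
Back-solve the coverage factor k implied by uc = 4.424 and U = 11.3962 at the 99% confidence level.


k = U / uc
k = 11.3962 / 4.424
k = 2.576

2.576


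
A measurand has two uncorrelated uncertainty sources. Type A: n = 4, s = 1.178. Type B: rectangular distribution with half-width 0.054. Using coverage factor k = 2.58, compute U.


u_A = s / sqrt(n) = 1.178 / sqrt(4) = 0.589
u_B = half_width / sqrt(3) = 0.054 / sqrt(3) = 0.031176915
uc = sqrt(u_A^2 + u_B^2) = sqrt(0.589^2 + 0.031176915^2) = 0.58982455
U = k * uc = 2.58 * 0.58982455
U = 1.5217

1.5217


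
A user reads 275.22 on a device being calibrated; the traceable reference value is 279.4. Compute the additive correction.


Correction = standard - reading
= 279.4 - 275.22
= 4.1800

4.1800


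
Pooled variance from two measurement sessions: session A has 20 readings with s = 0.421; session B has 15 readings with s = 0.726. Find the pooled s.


s_p = sqrt(((n1-1)*s1^2 + (n2-1)*s2^2) / (n1+n2-2))
numerator = (20-1)*0.421^2 + (15-1)*0.726^2 = 3.367579 + 7.379064 = 10.746643
denominator = 20 + 15 - 2 = 33
s_p^2 = 10.746643 / 33 = 0.32565585
s_p = sqrt(0.32565585) = 0.5707

0.5707


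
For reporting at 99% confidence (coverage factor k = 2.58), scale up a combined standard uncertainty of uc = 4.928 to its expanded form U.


U = k * uc
U = 2.58 * 4.928
U = 12.7142

12.7142


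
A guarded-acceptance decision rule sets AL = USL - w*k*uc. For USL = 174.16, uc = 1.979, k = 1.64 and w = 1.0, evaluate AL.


U = k * uc = 1.64 * 1.979 = 3.24556
guard band g = w * U = 1.0 * 3.24556 = 3.24556
AL = USL - g = 174.16 - 3.24556
AL = 170.9144

170.9144


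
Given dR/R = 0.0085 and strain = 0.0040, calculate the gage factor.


GF = (dR/R) / epsilon
= 0.0085 / 0.0040
= 2.1250

2.1250


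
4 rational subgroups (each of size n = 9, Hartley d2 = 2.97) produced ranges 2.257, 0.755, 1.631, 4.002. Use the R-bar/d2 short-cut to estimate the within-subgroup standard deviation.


R_bar = (2.257 + 0.755 + 1.631 + 4.002) / 4
R_bar = 8.645 / 4 = 2.16125
sigma_hat = R_bar / d2 = 2.16125 / 2.97 = 0.7277

0.7277


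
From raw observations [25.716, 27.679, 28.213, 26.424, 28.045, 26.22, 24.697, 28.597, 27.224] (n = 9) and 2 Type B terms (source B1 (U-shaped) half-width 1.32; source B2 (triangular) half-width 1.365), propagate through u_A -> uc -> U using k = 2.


mean = (25.716 + 27.679 + 28.213 + 26.424 + 28.045 + 26.22 + 24.697 + 28.597 + 27.224) / 9 = 26.97944444
s = sqrt(sum((x - mean)^2)/(n-1)) = 1.2997047
u_A = s / sqrt(n) = 1.2997047 / sqrt(9) = 0.4332349
u_B1 = 1.32 / sqrt(2) = 0.93338095
u_B2 = 1.365 / sqrt(6) = 0.55725892
uc = sqrt(0.4332349^2 + 0.93338095^2 + 0.55725892^2) = 1.1702265
U = k * uc = 2 * 1.1702265
U = 2.3405

2.3405


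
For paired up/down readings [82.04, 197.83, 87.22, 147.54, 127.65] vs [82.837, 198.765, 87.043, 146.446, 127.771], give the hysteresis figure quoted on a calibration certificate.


|82.04 - 82.837| = 0.7970
|197.83 - 198.765| = 0.9350
|87.22 - 87.043| = 0.1770
|147.54 - 146.446| = 1.0940
|127.65 - 127.771| = 0.1210
hysteresis = max(diffs) = 1.0940

1.0940


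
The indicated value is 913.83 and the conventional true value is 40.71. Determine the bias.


Systematic error = measured - true
= 913.83 - 40.71
= 873.1200

873.1200


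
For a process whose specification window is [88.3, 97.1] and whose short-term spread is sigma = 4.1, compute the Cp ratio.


Cp = (USL - LSL) / (6 * sigma)
= (97.1 - 88.3) / (6 * 4.1)
= 8.8000 / 24.6000
= 0.3577

0.3577


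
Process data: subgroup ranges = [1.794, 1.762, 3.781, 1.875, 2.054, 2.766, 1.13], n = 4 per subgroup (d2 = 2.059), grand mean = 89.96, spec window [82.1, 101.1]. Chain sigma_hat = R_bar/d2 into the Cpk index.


R_bar = (1.794 + 1.762 + 3.781 + 1.875 + 2.054 + 2.766 + 1.13) / 7 = 2.166
sigma = R_bar / d2 = 2.166 / 2.059 = 1.051967
Cp = (USL - LSL)/(6*sigma) = (101.1 - 82.1)/(6*1.051967) = 3.0102
Cpu = (101.1 - 89.96)/(3*1.051967) = 3.5299
Cpl = (89.96 - 82.1)/(3*1.051967) = 2.4906
Cpk = min(Cpu, Cpl) = 2.4906

2.4906


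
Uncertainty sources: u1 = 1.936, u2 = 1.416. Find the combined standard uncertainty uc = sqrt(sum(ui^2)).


uc = sqrt(1.936^2 + 1.416^2)
uc = sqrt(5.753152)
uc = 2.3986

2.3986


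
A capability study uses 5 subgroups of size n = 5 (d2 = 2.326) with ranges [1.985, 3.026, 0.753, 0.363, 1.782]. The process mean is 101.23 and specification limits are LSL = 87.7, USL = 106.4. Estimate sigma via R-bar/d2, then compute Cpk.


R_bar = (1.985 + 3.026 + 0.753 + 0.363 + 1.782) / 5 = 1.5818
sigma = R_bar / d2 = 1.5818 / 2.326 = 0.68005159
Cp = (USL - LSL)/(6*sigma) = (106.4 - 87.7)/(6*0.68005159) = 4.5830
Cpu = (106.4 - 101.23)/(3*0.68005159) = 2.5341
Cpl = (101.23 - 87.7)/(3*0.68005159) = 6.6318
Cpk = min(Cpu, Cpl) = 2.5341

2.5341


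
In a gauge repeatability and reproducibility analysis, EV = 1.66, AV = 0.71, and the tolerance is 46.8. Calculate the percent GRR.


GRR = sqrt(EV^2 + AV^2) = sqrt(1.66^2 + 0.71^2) = 1.8054639
%GRR = GRR / tol * 100 = 1.8054639 / 46.8 * 100
%GRR = 3.8578

3.8578


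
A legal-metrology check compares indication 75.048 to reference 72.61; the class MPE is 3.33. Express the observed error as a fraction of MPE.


e = indication - reference = 75.048 - 72.61 = 2.4380
|e| = 2.4380
ratio = |e| / MPE = 2.4380 / 3.33
ratio = 0.7321

0.7321


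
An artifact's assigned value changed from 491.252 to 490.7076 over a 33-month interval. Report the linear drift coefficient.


rate = (v2 - v1) / months
= (490.7076 - 491.252) / 33
= -0.5444 / 33
= -0.0165

-0.0165


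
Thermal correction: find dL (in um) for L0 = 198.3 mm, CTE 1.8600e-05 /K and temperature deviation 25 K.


dL = L * alpha * dT
= 198.3 * 1.8600e-05 * 25
= 0.0922095 mm
dL_um = 0.0922095 * 1000 = 92.2095 um

92.2095


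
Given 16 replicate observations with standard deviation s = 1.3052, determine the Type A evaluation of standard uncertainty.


u_A = s / sqrt(n)
u_A = 1.3052 / sqrt(16)
u_A = 1.3052 / 4
u_A = 0.3263

0.3263


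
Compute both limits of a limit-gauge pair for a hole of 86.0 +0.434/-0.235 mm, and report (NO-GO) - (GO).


GO = nominal - lower_tol (smallest hole = maximum material condition)
GO = 86.0 - 0.235 = 85.765
NO-GO = nominal + upper_tol (largest hole = least material condition)
NO-GO = 86.0 + 0.434 = 86.434
spread = NO-GO - GO = 86.434 - 85.765 = 0.6690

0.6690


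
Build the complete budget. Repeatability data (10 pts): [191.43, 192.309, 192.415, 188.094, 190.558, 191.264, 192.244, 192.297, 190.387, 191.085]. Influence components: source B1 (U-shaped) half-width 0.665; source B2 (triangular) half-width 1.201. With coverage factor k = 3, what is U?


mean = (191.43 + 192.309 + 192.415 + 188.094 + 190.558 + 191.264 + 192.244 + 192.297 + 190.387 + 191.085) / 10 = 191.2083
s = sqrt(sum((x - mean)^2)/(n-1)) = 1.3245273
u_A = s / sqrt(n) = 1.3245273 / sqrt(10) = 0.41885231
u_B1 = 0.665 / sqrt(2) = 0.47022601
u_B2 = 1.201 / sqrt(6) = 0.4903062
uc = sqrt(0.41885231^2 + 0.47022601^2 + 0.4903062^2) = 0.79809143
U = k * uc = 3 * 0.79809143
U = 2.3943

2.3943


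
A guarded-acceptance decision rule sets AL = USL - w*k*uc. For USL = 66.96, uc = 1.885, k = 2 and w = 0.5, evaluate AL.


U = k * uc = 2 * 1.885 = 3.77
guard band g = w * U = 0.5 * 3.77 = 1.885
AL = USL - g = 66.96 - 1.885
AL = 65.0750

65.0750


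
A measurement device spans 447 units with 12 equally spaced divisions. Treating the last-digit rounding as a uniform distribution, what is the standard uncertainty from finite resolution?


resolution = range / divisions
resolution = 447 / 12 = 37.25
u_res = resolution / (2*sqrt(3))
u_res = 37.25 / 3.4641016
u_res = 10.7531

10.7531


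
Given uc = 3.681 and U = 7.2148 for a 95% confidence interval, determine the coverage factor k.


k = U / uc
k = 7.2148 / 3.681
k = 1.96

1.96


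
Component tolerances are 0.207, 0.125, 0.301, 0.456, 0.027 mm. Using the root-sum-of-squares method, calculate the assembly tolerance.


RSS = sqrt(0.207^2 + 0.125^2 + 0.301^2 + 0.456^2 + 0.027^2)
= sqrt(0.35774)
= 0.5981

0.5981


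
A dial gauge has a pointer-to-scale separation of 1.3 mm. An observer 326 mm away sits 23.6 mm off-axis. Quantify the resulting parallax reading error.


error = h * offset / d
= 1.3 * 23.6 / 326
= 0.0941

0.0941


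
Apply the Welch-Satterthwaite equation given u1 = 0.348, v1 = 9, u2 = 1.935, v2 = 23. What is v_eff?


uc = sqrt(u1^2 + u2^2) = sqrt(0.348^2 + 1.935^2) = 1.966044
v_eff = uc^4 / (u1^4/v1 + u2^4/v2)
= 1.966044^4 / (0.348^4/9 + 1.935^4/23)
= 14.940768 / 0.61116092
v_eff = 24.4465

24.4465


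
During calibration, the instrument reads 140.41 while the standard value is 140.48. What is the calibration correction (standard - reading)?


Correction = standard - reading
= 140.48 - 140.41
= 0.0700

0.0700


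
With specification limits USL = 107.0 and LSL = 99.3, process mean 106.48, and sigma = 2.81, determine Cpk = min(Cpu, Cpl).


Cpu = (USL - mean) / (3*sigma) = (107.0 - 106.48) / (3*2.81) = 0.0617
Cpl = (mean - LSL) / (3*sigma) = (106.48 - 99.3) / (3*2.81) = 0.8517
Cpk = min(Cpu, Cpl) = 0.0617

0.0617


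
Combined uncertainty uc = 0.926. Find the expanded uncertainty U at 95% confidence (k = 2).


U = k * uc
U = 2 * 0.926
U = 1.8520

1.8520


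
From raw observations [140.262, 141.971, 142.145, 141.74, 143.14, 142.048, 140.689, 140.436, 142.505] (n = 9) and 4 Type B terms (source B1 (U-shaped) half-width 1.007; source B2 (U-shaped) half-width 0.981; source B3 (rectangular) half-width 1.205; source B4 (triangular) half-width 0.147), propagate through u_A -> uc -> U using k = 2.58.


mean = (140.262 + 141.971 + 142.145 + 141.74 + 143.14 + 142.048 + 140.689 + 140.436 + 142.505) / 9 = 141.6595556
s = sqrt(sum((x - mean)^2)/(n-1)) = 0.98670754
u_A = s / sqrt(n) = 0.98670754 / sqrt(9) = 0.32890251
u_B1 = 1.007 / sqrt(2) = 0.71205653
u_B2 = 0.981 / sqrt(2) = 0.69367175
u_B3 = 1.205 / sqrt(3) = 0.69570707
u_B4 = 0.147 / sqrt(6) = 0.060012499
uc = sqrt(0.32890251^2 + 0.71205653^2 + 0.69367175^2 + 0.69570707^2 + 0.060012499^2) = 1.2585673
U = k * uc = 2.58 * 1.2585673
U = 3.2471

3.2471


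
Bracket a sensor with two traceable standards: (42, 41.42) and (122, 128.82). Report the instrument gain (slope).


slope = (y2 - y1) / (x2 - x1)
= (128.82 - 41.42) / (122 - 42)
= 87.4000 / 80
= 1.0925

1.0925


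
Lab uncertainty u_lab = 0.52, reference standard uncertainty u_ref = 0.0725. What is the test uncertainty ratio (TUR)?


TUR = u_lab / u_ref
= 0.52 / 0.0725
= 7.1724

7.1724


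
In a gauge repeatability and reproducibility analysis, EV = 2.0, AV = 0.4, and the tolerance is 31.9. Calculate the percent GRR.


GRR = sqrt(EV^2 + AV^2) = sqrt(2.0^2 + 0.4^2) = 2.0396078
%GRR = GRR / tol * 100 = 2.0396078 / 31.9 * 100
%GRR = 6.3938

6.3938


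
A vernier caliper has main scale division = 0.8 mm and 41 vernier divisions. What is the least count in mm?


LC = MSD / n_div
= 0.8 / 41
= 0.0195

0.0195


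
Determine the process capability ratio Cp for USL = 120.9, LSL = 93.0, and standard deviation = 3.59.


Cp = (USL - LSL) / (6 * sigma)
= (120.9 - 93.0) / (6 * 3.59)
= 27.9000 / 21.5400
= 1.2953

1.2953


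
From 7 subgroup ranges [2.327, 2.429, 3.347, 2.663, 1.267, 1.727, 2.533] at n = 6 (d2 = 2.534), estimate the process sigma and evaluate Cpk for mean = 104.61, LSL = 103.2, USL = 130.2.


R_bar = (2.327 + 2.429 + 3.347 + 2.663 + 1.267 + 1.727 + 2.533) / 7 = 2.3275714
sigma = R_bar / d2 = 2.3275714 / 2.534 = 0.91853646
Cp = (USL - LSL)/(6*sigma) = (130.2 - 103.2)/(6*0.91853646) = 4.8991
Cpu = (130.2 - 104.61)/(3*0.91853646) = 9.2865
Cpl = (104.61 - 103.2)/(3*0.91853646) = 0.5117
Cpk = min(Cpu, Cpl) = 0.5117

0.5117


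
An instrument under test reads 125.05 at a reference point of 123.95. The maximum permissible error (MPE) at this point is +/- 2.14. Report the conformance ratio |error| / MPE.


e = indication - reference = 125.05 - 123.95 = 1.1000
|e| = 1.1000
ratio = |e| / MPE = 1.1000 / 2.14
ratio = 0.5140

0.5140


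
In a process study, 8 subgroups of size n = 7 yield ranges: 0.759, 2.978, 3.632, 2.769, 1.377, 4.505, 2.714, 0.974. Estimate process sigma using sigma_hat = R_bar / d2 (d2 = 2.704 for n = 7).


R_bar = (0.759 + 2.978 + 3.632 + 2.769 + 1.377 + 4.505 + 2.714 + 0.974) / 8
R_bar = 19.708 / 8 = 2.4635
sigma_hat = R_bar / d2 = 2.4635 / 2.704 = 0.9111

0.9111


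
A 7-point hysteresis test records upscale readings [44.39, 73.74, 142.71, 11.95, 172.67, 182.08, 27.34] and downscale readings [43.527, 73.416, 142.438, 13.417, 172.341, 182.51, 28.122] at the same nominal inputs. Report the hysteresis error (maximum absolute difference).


|44.39 - 43.527| = 0.8630
|73.74 - 73.416| = 0.3240
|142.71 - 142.438| = 0.2720
|11.95 - 13.417| = 1.4670
|172.67 - 172.341| = 0.3290
|182.08 - 182.51| = 0.4300
|27.34 - 28.122| = 0.7820
hysteresis = max(diffs) = 1.4670

1.4670


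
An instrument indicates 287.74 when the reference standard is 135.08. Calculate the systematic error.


Systematic error = measured - true
= 287.74 - 135.08
= 152.6600

152.6600


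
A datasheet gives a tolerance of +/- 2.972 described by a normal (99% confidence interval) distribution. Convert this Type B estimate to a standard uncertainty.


u_B = half_width / 2.576
u_B = 2.972 / 2.576
u_B = 1.1537

1.1537


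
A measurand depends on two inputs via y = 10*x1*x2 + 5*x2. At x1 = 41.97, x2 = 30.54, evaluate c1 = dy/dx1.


y = 10*x1*x2 + 5*x2
dy/dx1 = 10*x2
Evaluate at x2 = 30.54: c1 = 10 * 30.54
c1 = 305.4000

305.4000


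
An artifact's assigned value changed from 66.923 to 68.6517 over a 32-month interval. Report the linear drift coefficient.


rate = (v2 - v1) / months
= (68.6517 - 66.923) / 32
= 1.7287 / 32
= 0.0540

0.0540


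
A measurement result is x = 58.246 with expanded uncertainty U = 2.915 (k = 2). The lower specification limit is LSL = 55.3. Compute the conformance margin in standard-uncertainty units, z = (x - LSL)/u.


u = U / k = 2.915 / 2 = 1.4575
margin = |LSL - x| = |55.3 - 58.246| = 2.946
z = margin / u = 2.946 / 1.4575
z = 2.0213

2.0213


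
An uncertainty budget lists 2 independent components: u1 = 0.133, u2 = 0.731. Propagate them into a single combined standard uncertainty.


uc = sqrt(0.133^2 + 0.731^2)
uc = sqrt(0.55205)
uc = 0.7430

0.7430


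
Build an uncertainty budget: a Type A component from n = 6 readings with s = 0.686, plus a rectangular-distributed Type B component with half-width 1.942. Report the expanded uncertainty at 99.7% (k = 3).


u_A = s / sqrt(n) = 0.686 / sqrt(6) = 0.28005833
u_B = half_width / sqrt(3) = 1.942 / sqrt(3) = 1.1212142
uc = sqrt(u_A^2 + u_B^2) = sqrt(0.28005833^2 + 1.1212142^2) = 1.1556617
U = k * uc = 3 * 1.1556617
U = 3.4670

3.4670


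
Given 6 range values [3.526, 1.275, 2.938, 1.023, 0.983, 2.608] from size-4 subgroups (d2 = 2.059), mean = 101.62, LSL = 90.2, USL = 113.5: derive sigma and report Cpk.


R_bar = (3.526 + 1.275 + 2.938 + 1.023 + 0.983 + 2.608) / 6 = 2.0588333
sigma = R_bar / d2 = 2.0588333 / 2.059 = 0.99991904
Cp = (USL - LSL)/(6*sigma) = (113.5 - 90.2)/(6*0.99991904) = 3.8836
Cpu = (113.5 - 101.62)/(3*0.99991904) = 3.9603
Cpl = (101.62 - 90.2)/(3*0.99991904) = 3.8070
Cpk = min(Cpu, Cpl) = 3.8070

3.8070


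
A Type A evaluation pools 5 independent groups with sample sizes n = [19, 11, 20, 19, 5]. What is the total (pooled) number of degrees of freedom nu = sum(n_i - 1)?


nu = sum_i (n_i - 1)
nu = ((19 - 1) + (11 - 1) + (20 - 1) + (19 - 1) + (5 - 1))
nu = 18 + 10 + 19 + 18 + 4
nu = 69

69


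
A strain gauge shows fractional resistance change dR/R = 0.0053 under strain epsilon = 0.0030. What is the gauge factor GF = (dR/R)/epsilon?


GF = (dR/R) / epsilon
= 0.0053 / 0.0030
= 1.7667

1.7667


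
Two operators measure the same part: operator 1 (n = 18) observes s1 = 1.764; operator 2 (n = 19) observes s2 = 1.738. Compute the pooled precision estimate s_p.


s_p = sqrt(((n1-1)*s1^2 + (n2-1)*s2^2) / (n1+n2-2))
numerator = (18-1)*1.764^2 + (19-1)*1.738^2 = 52.898832 + 54.371592 = 107.27042
denominator = 18 + 19 - 2 = 35
s_p^2 = 107.27042 / 35 = 3.0648691
s_p = sqrt(3.0648691) = 1.7507

1.7507


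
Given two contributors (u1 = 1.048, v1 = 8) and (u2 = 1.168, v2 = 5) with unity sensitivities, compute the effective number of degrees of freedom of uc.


uc = sqrt(u1^2 + u2^2) = sqrt(1.048^2 + 1.168^2) = 1.5692444
v_eff = uc^4 / (u1^4/v1 + u2^4/v2)
= 1.5692444^4 / (1.048^4/8 + 1.168^4/5)
= 6.0640441 / 0.52300538
v_eff = 11.5946

11.5946


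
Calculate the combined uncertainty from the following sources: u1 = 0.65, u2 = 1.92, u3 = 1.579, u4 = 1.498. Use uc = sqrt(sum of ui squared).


uc = sqrt(0.65^2 + 1.92^2 + 1.579^2 + 1.498^2)
uc = sqrt(8.846145)
uc = 2.9742

2.9742


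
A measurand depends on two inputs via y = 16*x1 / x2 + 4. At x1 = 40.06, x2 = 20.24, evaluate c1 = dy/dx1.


y = 16*x1 / x2 + 4
dy/dx1 = 16/x2
Evaluate at x2 = 20.24: c1 = 16 / 20.24
c1 = 0.7905

0.7905
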